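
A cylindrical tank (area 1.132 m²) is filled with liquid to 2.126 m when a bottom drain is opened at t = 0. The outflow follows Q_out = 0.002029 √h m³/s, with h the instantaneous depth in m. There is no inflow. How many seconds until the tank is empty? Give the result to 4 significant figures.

1627 s

Accumulation of liquid (constant cross-section A): A dh/dt = −0.002029 √h.
∫ h^(−1/2) dh = −(0.002029/A) ∫ dt, giving 2√h = 2√h₀ − (0.002029/A) t.
Set h = 0: 2√h₀ = (0.002029/A) t_empty ⇒ t_empty = 2A√h₀/0.002029.
t_empty = 2·1.132·√2.126/0.002029 = 2.26400·1.45808/0.002029 = 1626.96 s.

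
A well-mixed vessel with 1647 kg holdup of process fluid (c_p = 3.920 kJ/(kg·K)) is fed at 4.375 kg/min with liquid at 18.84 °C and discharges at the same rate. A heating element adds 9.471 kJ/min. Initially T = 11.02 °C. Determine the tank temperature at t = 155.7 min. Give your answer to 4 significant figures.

13.86 °C

M c_p dT/dt = ṁ c_p (T_in − T) + Q̇.
τ = M/ṁ = 376.457 min; T_ss = T_in + Q̇/(ṁ c_p) = 18.84 + 9.471/(4.375·3.920) = 19.3922 °C.
Integrating: T(t) = T_ss + (T₀ − T_ss) e^(−t/τ).
T(155.7) = 19.3922 + (-8.37224)·e^(−155.7/376.457) = 19.3922 + (-8.37224)·0.661270 = 13.8559 °C.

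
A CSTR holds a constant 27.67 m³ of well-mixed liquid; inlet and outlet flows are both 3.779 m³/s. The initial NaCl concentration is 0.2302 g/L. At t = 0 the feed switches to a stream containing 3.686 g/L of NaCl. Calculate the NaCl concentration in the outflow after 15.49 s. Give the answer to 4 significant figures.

3.269 g/L

Transient balance on the dissolved component: V dC/dt = Q(C_in − C).
Rewrite as dC/dt + C/τ = C_in/τ, τ = V/Q = 7.32204 s.
C approaches C_in exponentially: C(t) = C_in + (C₀ − C_in) e^(−t/τ).
C(15.49) = 3.686 + (0.2302 − 3.686)·e^(−15.49/7.32204) = 3.686 + (-3.45580)·0.120569 = 3.26934 g/L.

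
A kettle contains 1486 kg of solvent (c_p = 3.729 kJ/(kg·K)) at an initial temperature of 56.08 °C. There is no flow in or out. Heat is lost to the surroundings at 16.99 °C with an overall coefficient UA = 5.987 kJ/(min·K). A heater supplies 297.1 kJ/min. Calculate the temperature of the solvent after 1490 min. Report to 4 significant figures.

Lumped-capacitance energy balance: M c_p dT/dt = UA(T_amb − T) + Q̇.
dT/dt = (T_ss − T)/τ with T_ss = T_amb + Q̇/UA = 16.99 + 297.1/5.987 = 66.6142 °C, τ = M c_p/UA = 1486·3.729/5.987 = 925.554 min.
Integrating: T(t) = T_ss + (T₀ − T_ss) e^(−t/τ).
T(1490) = 66.6142 + (-10.5342)·0.199918 = 64.5082 °C.

64.51 °C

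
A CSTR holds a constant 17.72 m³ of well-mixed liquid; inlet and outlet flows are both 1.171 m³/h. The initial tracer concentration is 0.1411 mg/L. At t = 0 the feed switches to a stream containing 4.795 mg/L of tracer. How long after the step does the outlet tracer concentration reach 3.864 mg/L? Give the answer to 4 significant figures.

Accumulation = in − out for the solute gives V dC/dt = Q(C_in − C), so τ = V/Q = 15.1324 h.
C(t) = C_in + (C₀ − C_in) e^(−t/τ). Set C = 3.864 and solve for t:
e^(−t/τ) = (C − C_in)/(C₀ − C_in) = (3.864 − 4.795)/(0.1411 − 4.795) = 0.200047
t = −τ ln(…) = 15.1324 × 1.60920 = 24.3510 h.

24.35 h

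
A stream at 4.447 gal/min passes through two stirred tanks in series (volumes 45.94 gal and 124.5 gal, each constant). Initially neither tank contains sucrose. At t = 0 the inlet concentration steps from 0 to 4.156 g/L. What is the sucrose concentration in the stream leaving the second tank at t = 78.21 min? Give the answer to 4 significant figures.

3.754 g/L

Each tank obeys Vᵢ dCᵢ/dt = Q(Cᵢ₋₁ − Cᵢ), so τᵢ = Vᵢ/Q.
τ₁ = 45.94/4.447 = 10.3306 min; τ₂ = 124.5/4.447 = 27.9964 min.
Tank 1: C₁ = C_in(1 − e^(−t/τ₁)). Tank 2 (τ₁ ≠ τ₂): C₂ = C_in[1 − (τ₁ e^(−t/τ₁) − τ₂ e^(−t/τ₂))/(τ₁ − τ₂)].
At t = 78.21: e^(−t/τ₁) = 0.000515310, e^(−t/τ₂) = 0.0612021.
C₂ = 4.156·[1 − (10.3306·0.000515310 − 27.9964·0.0612021)/(-17.6658)] = 4.156·0.903310 = 3.75416 g/L.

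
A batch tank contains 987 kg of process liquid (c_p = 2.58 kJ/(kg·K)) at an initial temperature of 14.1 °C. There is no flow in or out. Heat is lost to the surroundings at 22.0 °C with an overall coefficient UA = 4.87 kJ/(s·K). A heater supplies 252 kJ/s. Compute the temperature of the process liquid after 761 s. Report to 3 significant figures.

Energy balance: M c_p dT/dt = −UA(T − T_amb) + Q̇.
dT/dt = (T_ss − T)/τ with T_ss = T_amb + Q̇/UA = 22.0 + 252/4.87 = 73.745 °C, τ = M c_p/UA = 987·2.58/4.87 = 522.89 s.
This is linear first-order; T(t) = T_ss + (T₀ − T_ss) e^(−t/τ).
T(761) = 73.745 + (-59.645)·0.23331 = 59.829 °C.

59.8 °C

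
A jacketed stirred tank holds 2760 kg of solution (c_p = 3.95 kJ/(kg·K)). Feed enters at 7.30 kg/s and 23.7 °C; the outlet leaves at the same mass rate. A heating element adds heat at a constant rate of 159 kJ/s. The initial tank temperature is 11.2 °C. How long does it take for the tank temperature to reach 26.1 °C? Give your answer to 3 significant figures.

Energy balance: M c_p dT/dt = ṁ c_p (T_in − T) + 159.
τ = M/ṁ = 378.08 s; T_ss = T_in + Q̇/(ṁ c_p) = 29.214 °C.
T(t) = T_ss + (T₀ − T_ss) e^(−t/τ). Set T = 26.1:
e^(−t/τ) = (26.1 − 29.214)/(11.2 − 29.214) = 0.17287
t = −378.08 · ln(0.17287) = 663.61 s.

664 s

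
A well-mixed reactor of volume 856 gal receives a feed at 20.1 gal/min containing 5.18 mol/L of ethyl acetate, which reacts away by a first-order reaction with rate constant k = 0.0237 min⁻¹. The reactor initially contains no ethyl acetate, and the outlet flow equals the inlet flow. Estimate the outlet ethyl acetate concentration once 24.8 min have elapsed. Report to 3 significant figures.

V dC/dt = Q(C_in − C) − k V C.
dC/dt = (Q/V) C_in − (Q/V + k) C; effective rate a = Q/V + k = 0.023481 + 0.0237 = 0.047181 min⁻¹.
C_ss = Q C_in/(Q + kV) = 2.5780 mol/L; C(t) = C_ss + (C₀ − C_ss) e^(−a t).
C(24.8) = 2.5780 + (-2.5780)·e^(−0.047181·24.8) = 2.5780 + (-2.5780)·0.31034 = 1.7779 mol/L.

1.78 mol/L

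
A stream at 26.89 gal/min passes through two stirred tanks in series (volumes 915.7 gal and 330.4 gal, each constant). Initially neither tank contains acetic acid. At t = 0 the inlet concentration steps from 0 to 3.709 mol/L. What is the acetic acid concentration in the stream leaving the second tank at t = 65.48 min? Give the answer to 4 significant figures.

Each tank obeys Vᵢ dCᵢ/dt = Q(Cᵢ₋₁ − Cᵢ), so τᵢ = Vᵢ/Q.
τ₁ = 915.7/26.89 = 34.0536 min; τ₂ = 330.4/26.89 = 12.2871 min.
Tank 1: C₁ = C_in(1 − e^(−t/τ₁)). Tank 2 (τ₁ ≠ τ₂): C₂ = C_in[1 − (τ₁ e^(−t/τ₁) − τ₂ e^(−t/τ₂))/(τ₁ − τ₂)].
At t = 65.48: e^(−t/τ₁) = 0.146189, e^(−t/τ₂) = 0.00484810.
C₂ = 3.709·[1 − (34.0536·0.146189 − 12.2871·0.00484810)/(21.7665)] = 3.709·0.774024 = 2.87086 mol/L.

2.871 mol/L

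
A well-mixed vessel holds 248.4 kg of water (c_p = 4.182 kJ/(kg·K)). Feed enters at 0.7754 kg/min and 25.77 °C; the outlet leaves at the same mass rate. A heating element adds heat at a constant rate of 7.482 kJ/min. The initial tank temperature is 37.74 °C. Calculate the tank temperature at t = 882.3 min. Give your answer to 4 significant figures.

Unsteady energy balance on the tank contents: M c_p dT/dt = ṁ c_p (T_in − T) + 7.482.
τ = M/ṁ = 320.351 min; T_ss = T_in + Q̇/(ṁ c_p) = 25.77 + 7.482/(0.7754·4.182) = 28.0773 °C.
This is linear first-order; T(t) = T_ss + (T₀ − T_ss) e^(−t/τ).
T(882.3) = 28.0773 + (9.66268)·e^(−882.3/320.351) = 28.0773 + (9.66268)·0.0636619 = 28.6925 °C.

28.69 °C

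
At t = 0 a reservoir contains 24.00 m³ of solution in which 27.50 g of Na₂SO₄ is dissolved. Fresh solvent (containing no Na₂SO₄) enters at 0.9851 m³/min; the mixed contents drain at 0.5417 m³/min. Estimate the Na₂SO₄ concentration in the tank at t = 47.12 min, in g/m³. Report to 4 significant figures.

0.2850 g/m³

Total volume: dV/dt = Q_in − Q_out = 0.443400 m³/min, so V(t) = 24.00 + 0.443400 t and V(47.12) = 44.8930 m³.
No Na₂SO₄ enters, so dm/dt = −Q_out · (m/V).
Separate: dm/m = −Q_out dt/V(t) ⇒ ln(m/m₀) = −(Q_out/(Q_in−Q_out)) ln(V/V₀).
m = m₀ (V₀/V)^(Q_out/(Q_in−Q_out)) = 27.50 × (24.00/44.8930)^(1.22170) = 12.7959 g.
C = m/V = 12.7959/44.8930 = 0.285031 g/m³.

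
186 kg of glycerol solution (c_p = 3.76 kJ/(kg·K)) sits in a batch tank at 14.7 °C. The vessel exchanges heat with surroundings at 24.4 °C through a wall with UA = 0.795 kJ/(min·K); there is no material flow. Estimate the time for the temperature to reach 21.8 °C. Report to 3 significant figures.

1160 min

Lumped-capacitance energy balance: M c_p dT/dt = UA(T_amb − T).
τ = M c_p/UA = 879.70 min; T_ss = T_amb = 24.400 °C.
T(t) = T_ss + (T₀ − T_ss)e^(−t/τ); set T = 21.8:
t = −τ ln[(T − T_ss)/(T₀ − T_ss)] = −879.70 · ln(0.26804) = 1158.2 min.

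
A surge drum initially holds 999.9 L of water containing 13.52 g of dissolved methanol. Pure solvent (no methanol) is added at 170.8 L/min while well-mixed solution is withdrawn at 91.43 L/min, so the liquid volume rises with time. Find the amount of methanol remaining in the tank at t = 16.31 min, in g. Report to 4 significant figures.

5.193 g

Let m(t) be the amount of methanol. Volume: V(t) = V₀ + (Q_in − Q_out) t = 999.9 + 79.3700 t; V(16.31) = 2294.42 L.
Solute balance: dm/dt = 0 − Q_out C = −Q_out m/V(t).
dm/m = −Q_out dt/(V₀ + 79.3700 t); integrating gives ln(m/m₀) = −(Q_out/(Q_in−Q_out)) ln(V/V₀).
m = m₀ (V₀/V)^(Q_out/(Q_in−Q_out)) = 13.52 × (999.9/2294.42)^(1.15195) = 5.19338 g.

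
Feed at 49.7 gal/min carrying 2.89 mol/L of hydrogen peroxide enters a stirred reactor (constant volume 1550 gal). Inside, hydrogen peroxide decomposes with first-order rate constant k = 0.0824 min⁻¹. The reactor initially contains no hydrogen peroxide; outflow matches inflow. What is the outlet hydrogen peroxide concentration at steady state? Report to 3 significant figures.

0.810 mol/L

Accumulation = in − out − consumed: V dC/dt = Q C_in − Q C − k V C.
At steady state: 0 = Q C_in − (Q + kV) C_ss, so C_ss = Q C_in/(Q + kV).
C_ss = 49.7·2.89/(49.7 + 0.0824·1550) = 143.63/177.42 = 0.80956 mol/L.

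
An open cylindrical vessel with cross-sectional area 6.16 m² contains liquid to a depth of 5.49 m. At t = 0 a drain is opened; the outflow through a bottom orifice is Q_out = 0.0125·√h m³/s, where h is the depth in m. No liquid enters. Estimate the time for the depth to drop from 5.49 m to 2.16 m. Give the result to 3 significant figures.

With no inflow, A dh/dt = −0.0125 √h.
This is separable: 2 d(√h)/dt = −0.0125/A, so √h = √h₀ − (0.0125/(2A)) t.
t = 2A(√h₀ − √h)/0.0125 = 2·6.16·(√5.49 − √2.16)/0.0125
  = 12.320 × (2.3431 − 1.4697) / 0.0125 = 860.80 s.

861 s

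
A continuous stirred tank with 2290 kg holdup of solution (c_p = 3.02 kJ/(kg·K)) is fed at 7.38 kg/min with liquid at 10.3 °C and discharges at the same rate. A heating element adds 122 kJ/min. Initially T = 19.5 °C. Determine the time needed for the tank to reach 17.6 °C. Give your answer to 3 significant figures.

M c_p dT/dt = ṁ c_p (T_in − T) + Q̇.
τ = M/ṁ = 310.30 min; T_ss = T_in + Q̇/(ṁ c_p) = 15.774 °C.
T(t) = T_ss + (T₀ − T_ss) e^(−t/τ). Set T = 17.6:
e^(−t/τ) = (17.6 − 15.774)/(19.5 − 15.774) = 0.49008
t = −310.30 · ln(0.49008) = 221.30 min.

221 min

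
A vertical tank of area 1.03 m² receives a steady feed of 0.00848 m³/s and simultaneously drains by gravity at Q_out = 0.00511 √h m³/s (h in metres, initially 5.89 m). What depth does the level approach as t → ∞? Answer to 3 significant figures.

2.75 m

A dh/dt = Q_in − 0.00511 √h. Steady state requires inflow = outflow:
Q_in = 0.00511 √h_ss ⇒ √h_ss = 0.00848/0.00511 = 1.6595.
h_ss = 1.6595² = 2.7539 m. (Since h₀ = 5.89 m > h_ss, the level will fall toward this value.)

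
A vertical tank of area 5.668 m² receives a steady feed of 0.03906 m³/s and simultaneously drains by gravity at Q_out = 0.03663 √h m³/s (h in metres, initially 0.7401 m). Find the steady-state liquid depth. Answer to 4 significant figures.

1.137 m

Level balance: A dh/dt = 0.03906 − 0.03663 √h. Setting dh/dt = 0:
Q_in = 0.03663 √h_ss ⇒ √h_ss = 0.03906/0.03663 = 1.06634.
h_ss = 1.06634² = 1.13708 m. (Since h₀ = 0.7401 m < h_ss, the level will rise toward this value.)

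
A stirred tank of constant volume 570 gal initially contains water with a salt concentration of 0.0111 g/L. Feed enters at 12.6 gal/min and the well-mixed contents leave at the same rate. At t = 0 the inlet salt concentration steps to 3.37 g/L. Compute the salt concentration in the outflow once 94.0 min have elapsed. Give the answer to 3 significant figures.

Unsteady species balance (constant V, well mixed): V dC/dt = Q(C_in − C).
So dC/dt = (C_in − C)/τ with τ = V/Q = 570/12.6 = 45.238 min.
Solution: C(t) = C_in + (C₀ − C_in) e^(−t/τ).
C(94.0) = 3.37 + (0.0111 − 3.37)·e^(−94.0/45.238) = 3.37 + (-3.3589)·0.12519 = 2.9495 g/L.

2.95 g/L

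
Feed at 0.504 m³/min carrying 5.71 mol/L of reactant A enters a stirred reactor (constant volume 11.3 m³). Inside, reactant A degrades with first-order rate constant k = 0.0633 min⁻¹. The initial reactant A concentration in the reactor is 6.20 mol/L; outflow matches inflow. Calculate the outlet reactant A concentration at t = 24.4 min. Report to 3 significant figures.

Species balance: V dC/dt = Q C_in − Q C − k V C.
dC/dt = (Q/V) C_in − (Q/V + k) C; effective rate a = Q/V + k = 0.044602 + 0.0633 = 0.10790 min⁻¹.
C_ss = Q C_in/(Q + kV) = 2.3603 mol/L; C(t) = C_ss + (C₀ − C_ss) e^(−a t).
C(24.4) = 2.3603 + (3.8397)·e^(−0.10790·24.4) = 2.3603 + (3.8397)·0.071877 = 2.6362 mol/L.

2.64 mol/L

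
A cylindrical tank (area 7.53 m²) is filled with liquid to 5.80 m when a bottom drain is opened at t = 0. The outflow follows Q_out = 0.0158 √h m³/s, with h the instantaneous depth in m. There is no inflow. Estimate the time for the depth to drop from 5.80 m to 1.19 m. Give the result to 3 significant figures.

Accumulation of liquid (constant cross-section A): A dh/dt = −0.0158 √h.
This is separable: 2 d(√h)/dt = −0.0158/A, so √h = √h₀ − (0.0158/(2A)) t.
t = 2A(√h₀ − √h)/0.0158 = 2·7.53·(√5.80 − √1.19)/0.0158
  = 15.060 × (2.4083 − 1.0909) / 0.0158 = 1255.7 s.

1260 s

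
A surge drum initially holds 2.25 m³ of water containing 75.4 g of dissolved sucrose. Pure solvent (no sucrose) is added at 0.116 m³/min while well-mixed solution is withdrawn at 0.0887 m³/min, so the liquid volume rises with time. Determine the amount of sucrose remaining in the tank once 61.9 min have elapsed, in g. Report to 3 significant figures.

Total volume: dV/dt = Q_in − Q_out = 0.027300 m³/min, so V(t) = 2.25 + 0.027300 t and V(61.9) = 3.9399 m³.
Species balance (pure solvent in): dm/dt = −Q_out · m/V(t).
dm/m = −Q_out dt/(V₀ + 0.027300 t); integrating gives ln(m/m₀) = −(Q_out/(Q_in−Q_out)) ln(V/V₀).
m = m₀ (V₀/V)^(Q_out/(Q_in−Q_out)) = 75.4 × (2.25/3.9399)^(3.2491) = 12.214 g.

12.2 g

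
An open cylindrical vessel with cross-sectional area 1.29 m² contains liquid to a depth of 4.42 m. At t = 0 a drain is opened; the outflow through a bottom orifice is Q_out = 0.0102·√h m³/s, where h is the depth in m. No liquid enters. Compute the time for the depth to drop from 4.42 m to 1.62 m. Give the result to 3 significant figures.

With no inflow, A dh/dt = −0.0102 √h.
Separate and integrate: 2(√h − √h₀) = −(0.0102/A) t.
t = 2A(√h₀ − √h)/0.0102 = 2·1.29·(√4.42 − √1.62)/0.0102
  = 2.5800 × (2.1024 − 1.2728) / 0.0102 = 209.84 s.

210 s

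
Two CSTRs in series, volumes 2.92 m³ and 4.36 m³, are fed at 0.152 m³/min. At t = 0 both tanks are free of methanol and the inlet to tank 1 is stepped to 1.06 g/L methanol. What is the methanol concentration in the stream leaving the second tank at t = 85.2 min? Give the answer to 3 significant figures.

Each tank obeys Vᵢ dCᵢ/dt = Q(Cᵢ₋₁ − Cᵢ), so τᵢ = Vᵢ/Q.
τ₁ = 2.92/0.152 = 19.211 min; τ₂ = 4.36/0.152 = 28.684 min.
Tank 1: C₁ = C_in(1 − e^(−t/τ₁)). Tank 2 (τ₁ ≠ τ₂): C₂ = C_in[1 − (τ₁ e^(−t/τ₁) − τ₂ e^(−t/τ₂))/(τ₁ − τ₂)].
At t = 85.2: e^(−t/τ₁) = 0.011854, e^(−t/τ₂) = 0.051289.
C₂ = 1.06·[1 − (19.211·0.011854 − 28.684·0.051289)/(-9.4737)] = 1.06·0.86875 = 0.92087 g/L.

0.921 g/L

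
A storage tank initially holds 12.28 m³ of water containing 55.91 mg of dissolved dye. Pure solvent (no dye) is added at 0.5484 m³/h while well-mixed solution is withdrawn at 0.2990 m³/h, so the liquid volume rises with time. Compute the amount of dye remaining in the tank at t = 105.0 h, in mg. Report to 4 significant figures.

Let m(t) be the amount of dye. Volume: V(t) = V₀ + (Q_in − Q_out) t = 12.28 + 0.249400 t; V(105.0) = 38.4670 m³.
Solute balance: dm/dt = 0 − Q_out C = −Q_out m/V(t).
dm/m = −Q_out dt/(V₀ + 0.249400 t); integrating gives ln(m/m₀) = −(Q_out/(Q_in−Q_out)) ln(V/V₀).
m = m₀ (V₀/V)^(Q_out/(Q_in−Q_out)) = 55.91 × (12.28/38.4670)^(1.19888) = 14.2226 mg.

14.22 mg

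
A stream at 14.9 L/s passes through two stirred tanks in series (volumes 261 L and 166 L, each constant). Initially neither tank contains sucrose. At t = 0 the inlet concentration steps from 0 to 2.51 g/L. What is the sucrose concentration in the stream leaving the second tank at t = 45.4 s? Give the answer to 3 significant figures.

2.07 g/L

Species balance on tank i: dCᵢ/dt = (Cᵢ₋₁ − Cᵢ)/τᵢ with τᵢ = Vᵢ/Q.
τ₁ = 261/14.9 = 17.517 s; τ₂ = 166/14.9 = 11.141 s.
Solving the cascade with C₁(0)=C₂(0)=0 gives C₂(t) = C_in[1 − (τ₁ e^(−t/τ₁) − τ₂ e^(−t/τ₂))/(τ₁ − τ₂)].
At t = 45.4: e^(−t/τ₁) = 0.074885, e^(−t/τ₂) = 0.016991.
C₂ = 2.51·[1 − (17.517·0.074885 − 11.141·0.016991)/(6.3758)] = 2.51·0.82395 = 2.0681 g/L.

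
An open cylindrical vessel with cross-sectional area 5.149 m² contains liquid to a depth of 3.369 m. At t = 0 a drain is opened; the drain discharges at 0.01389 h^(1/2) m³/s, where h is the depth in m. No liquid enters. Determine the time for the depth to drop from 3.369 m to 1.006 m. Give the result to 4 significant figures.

617.2 s

A dh/dt = −Q_out = −0.01389 √h.
Separate and integrate: 2(√h − √h₀) = −(0.01389/A) t.
t = 2A(√h₀ − √h)/0.01389 = 2·5.149·(√3.369 − √1.006)/0.01389
  = 10.2980 × (1.83548 − 1.00300) / 0.01389 = 617.204 s.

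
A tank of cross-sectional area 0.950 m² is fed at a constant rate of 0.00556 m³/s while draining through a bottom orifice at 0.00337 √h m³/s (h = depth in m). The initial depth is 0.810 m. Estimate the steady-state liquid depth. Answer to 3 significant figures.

Unsteady balance on liquid volume: A dh/dt = Q_in − 0.00337 √h. At steady state dh/dt = 0:
Q_in = 0.00337 √h_ss ⇒ √h_ss = 0.00556/0.00337 = 1.6499.
h_ss = 1.6499² = 2.7220 m. (Since h₀ = 0.810 m < h_ss, the level will rise toward this value.)

2.72 m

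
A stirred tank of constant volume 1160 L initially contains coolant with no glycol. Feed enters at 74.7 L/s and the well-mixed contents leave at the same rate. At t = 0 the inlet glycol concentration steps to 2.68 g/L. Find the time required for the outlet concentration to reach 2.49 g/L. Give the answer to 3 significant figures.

41.1 s

Species balance: V dC/dt = Q(C_in − C) ⇒ τ = V/Q = 15.529 s.
C(t) = C_in + (C₀ − C_in) e^(−t/τ). Set C = 2.49 and solve for t:
e^(−t/τ) = (C − C_in)/(C₀ − C_in) = (2.49 − 2.68)/(0 − 2.68) = 0.070896
t = −τ ln(…) = 15.529 × 2.6465 = 41.098 s.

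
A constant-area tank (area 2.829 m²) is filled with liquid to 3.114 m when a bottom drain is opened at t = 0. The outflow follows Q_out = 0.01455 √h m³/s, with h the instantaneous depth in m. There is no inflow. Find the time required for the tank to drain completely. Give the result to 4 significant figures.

A dh/dt = −Q_out = −0.01455 √h.
This is separable: 2 d(√h)/dt = −0.01455/A, so √h = √h₀ − (0.01455/(2A)) t.
Tank is empty when √h = 0: t_empty = 2A√h₀/0.01455.
t_empty = 2·2.829·√3.114/0.01455 = 5.65800·1.76465/0.01455 = 686.213 s.

686.2 s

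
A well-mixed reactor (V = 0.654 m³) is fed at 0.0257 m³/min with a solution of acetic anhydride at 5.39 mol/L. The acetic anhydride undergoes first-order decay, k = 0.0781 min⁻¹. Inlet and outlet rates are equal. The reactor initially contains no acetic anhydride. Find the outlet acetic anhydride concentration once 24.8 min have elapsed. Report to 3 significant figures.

1.71 mol/L

V dC/dt = Q(C_in − C) − k V C.
dC/dt = (Q/V) C_in − (Q/V + k) C; effective rate a = Q/V + k = 0.039297 + 0.0781 = 0.11740 min⁻¹.
C_ss = Q C_in/(Q + kV) = 1.8042 mol/L; C(t) = C_ss + (C₀ − C_ss) e^(−a t).
C(24.8) = 1.8042 + (-1.8042)·e^(−0.11740·24.8) = 1.8042 + (-1.8042)·0.054398 = 1.7061 mol/L.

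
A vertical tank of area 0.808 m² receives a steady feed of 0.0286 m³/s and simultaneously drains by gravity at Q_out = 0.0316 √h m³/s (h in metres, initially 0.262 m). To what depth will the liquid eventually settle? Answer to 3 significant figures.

Accumulation of liquid (constant cross-section A): A dh/dt = Q_in − 0.0316 √h. At steady state dh/dt = 0:
Q_in = 0.0316 √h_ss ⇒ √h_ss = 0.0286/0.0316 = 0.90506.
h_ss = 0.90506² = 0.81914 m. (Since h₀ = 0.262 m < h_ss, the level will rise toward this value.)

0.819 m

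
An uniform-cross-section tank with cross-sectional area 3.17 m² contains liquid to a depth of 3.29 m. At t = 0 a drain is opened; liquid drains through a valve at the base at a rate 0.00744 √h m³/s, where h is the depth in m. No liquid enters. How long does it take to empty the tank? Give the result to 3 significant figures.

Volume balance on the tank: A dh/dt = −0.00744 √h.
This is separable: 2 d(√h)/dt = −0.00744/A, so √h = √h₀ − (0.00744/(2A)) t.
Set h = 0: 2√h₀ = (0.00744/A) t_empty ⇒ t_empty = 2A√h₀/0.00744.
t_empty = 2·3.17·√3.29/0.00744 = 6.3400·1.8138/0.00744 = 1545.7 s.

1550 s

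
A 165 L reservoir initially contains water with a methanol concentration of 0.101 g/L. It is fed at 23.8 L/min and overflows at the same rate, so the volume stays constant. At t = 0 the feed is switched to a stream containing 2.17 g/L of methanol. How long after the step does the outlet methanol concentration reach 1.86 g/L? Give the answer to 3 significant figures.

Species balance: V dC/dt = Q(C_in − C) ⇒ τ = V/Q = 6.9328 min.
C(t) = C_in + (C₀ − C_in) e^(−t/τ). Set C = 1.86 and solve for t:
e^(−t/τ) = (C − C_in)/(C₀ − C_in) = (1.86 − 2.17)/(0.101 − 2.17) = 0.14983
t = −τ ln(…) = 6.9328 × 1.8982 = 13.160 min.

13.2 min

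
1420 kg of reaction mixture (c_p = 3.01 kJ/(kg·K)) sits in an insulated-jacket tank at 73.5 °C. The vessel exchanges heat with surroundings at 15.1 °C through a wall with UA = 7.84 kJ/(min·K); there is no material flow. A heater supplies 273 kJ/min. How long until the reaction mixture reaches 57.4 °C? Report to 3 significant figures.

626 min

M c_p dT/dt = −UA(T − T_amb) + Q̇.
τ = M c_p/UA = 545.18 min; T_ss = T_amb + Q̇/UA = 15.1 + 273/7.84 = 49.921 °C.
T(t) = T_ss + (T₀ − T_ss)e^(−t/τ); set T = 57.4:
t = −τ ln[(T − T_ss)/(T₀ − T_ss)] = −545.18 · ln(0.31718) = 626.03 min.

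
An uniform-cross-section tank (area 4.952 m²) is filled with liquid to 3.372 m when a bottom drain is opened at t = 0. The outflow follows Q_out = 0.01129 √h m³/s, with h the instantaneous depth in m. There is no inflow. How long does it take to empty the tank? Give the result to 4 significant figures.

A dh/dt = −Q_out = −0.01129 √h.
∫ h^(−1/2) dh = −(0.01129/A) ∫ dt, giving 2√h = 2√h₀ − (0.01129/A) t.
Tank is empty when √h = 0: t_empty = 2A√h₀/0.01129.
t_empty = 2·4.952·√3.372/0.01129 = 9.90400·1.83630/0.01129 = 1610.87 s.

1611 s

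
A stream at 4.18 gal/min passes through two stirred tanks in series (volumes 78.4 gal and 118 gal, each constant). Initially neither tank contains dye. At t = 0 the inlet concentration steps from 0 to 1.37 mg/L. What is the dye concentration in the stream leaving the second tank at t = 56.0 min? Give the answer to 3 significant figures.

0.945 mg/L

Each tank obeys Vᵢ dCᵢ/dt = Q(Cᵢ₋₁ − Cᵢ), so τᵢ = Vᵢ/Q.
τ₁ = 78.4/4.18 = 18.756 min; τ₂ = 118/4.18 = 28.230 min.
Tank 1: C₁ = C_in(1 − e^(−t/τ₁)). Tank 2 (τ₁ ≠ τ₂): C₂ = C_in[1 − (τ₁ e^(−t/τ₁) − τ₂ e^(−t/τ₂))/(τ₁ − τ₂)].
At t = 56.0: e^(−t/τ₁) = 0.050503, e^(−t/τ₂) = 0.13756.
C₂ = 1.37·[1 − (18.756·0.050503 − 28.230·0.13756)/(-9.4737)] = 1.37·0.69010 = 0.94544 mg/L.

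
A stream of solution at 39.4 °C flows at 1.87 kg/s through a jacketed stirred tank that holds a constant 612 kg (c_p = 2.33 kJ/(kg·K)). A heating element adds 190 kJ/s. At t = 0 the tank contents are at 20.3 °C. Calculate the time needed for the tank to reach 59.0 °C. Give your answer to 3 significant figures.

M c_p dT/dt = ṁ c_p (T_in − T) + Q̇.
τ = M/ṁ = 327.27 s; T_ss = T_in + Q̇/(ṁ c_p) = 83.007 °C.
T(t) = T_ss + (T₀ − T_ss) e^(−t/τ). Set T = 59.0:
e^(−t/τ) = (59.0 − 83.007)/(20.3 − 83.007) = 0.38284
t = −327.27 · ln(0.38284) = 314.22 s.

314 s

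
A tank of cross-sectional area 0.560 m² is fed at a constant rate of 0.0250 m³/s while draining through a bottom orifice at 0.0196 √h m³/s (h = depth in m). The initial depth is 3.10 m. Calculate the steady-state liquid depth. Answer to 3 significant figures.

Volume balance on the tank: A dh/dt = Q_in − 0.0196 √h. At steady state dh/dt = 0:
Q_in = 0.0196 √h_ss ⇒ √h_ss = 0.0250/0.0196 = 1.2755.
h_ss = 1.2755² = 1.6269 m. (Since h₀ = 3.10 m > h_ss, the level will fall toward this value.)

1.63 m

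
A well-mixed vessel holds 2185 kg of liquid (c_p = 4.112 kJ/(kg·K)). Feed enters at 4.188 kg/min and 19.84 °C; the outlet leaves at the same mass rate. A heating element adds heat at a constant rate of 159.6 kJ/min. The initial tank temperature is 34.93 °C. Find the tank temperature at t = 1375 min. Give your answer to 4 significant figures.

29.53 °C

Energy balance: M c_p dT/dt = ṁ c_p (T_in − T) + 159.6.
τ = M/ṁ = 521.729 min; T_ss = T_in + Q̇/(ṁ c_p) = 19.84 + 159.6/(4.188·4.112) = 29.1077 °C.
This is linear first-order; T(t) = T_ss + (T₀ − T_ss) e^(−t/τ).
T(1375) = 29.1077 + (5.82228)·e^(−1375/521.729) = 29.1077 + (5.82228)·0.0716853 = 29.5251 °C.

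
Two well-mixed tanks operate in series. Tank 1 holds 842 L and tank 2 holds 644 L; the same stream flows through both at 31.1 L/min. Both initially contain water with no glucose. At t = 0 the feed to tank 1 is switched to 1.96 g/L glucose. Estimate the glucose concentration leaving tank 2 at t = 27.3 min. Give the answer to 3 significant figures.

Species balance on tank i: dCᵢ/dt = (Cᵢ₋₁ − Cᵢ)/τᵢ with τᵢ = Vᵢ/Q.
τ₁ = 842/31.1 = 27.074 min; τ₂ = 644/31.1 = 20.707 min.
Tank 1: C₁ = C_in(1 − e^(−t/τ₁)). Tank 2 (τ₁ ≠ τ₂): C₂ = C_in[1 − (τ₁ e^(−t/τ₁) − τ₂ e^(−t/τ₂))/(τ₁ − τ₂)].
At t = 27.3: e^(−t/τ₁) = 0.36482, e^(−t/τ₂) = 0.26757.
C₂ = 1.96·[1 − (27.074·0.36482 − 20.707·0.26757)/(6.3666)] = 1.96·0.31887 = 0.62499 g/L.

0.625 g/L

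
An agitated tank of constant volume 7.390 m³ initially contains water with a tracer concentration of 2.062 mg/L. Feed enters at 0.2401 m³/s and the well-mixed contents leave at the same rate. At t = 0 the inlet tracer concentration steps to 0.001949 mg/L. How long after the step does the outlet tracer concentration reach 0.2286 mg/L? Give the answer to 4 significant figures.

Unsteady species balance (constant V, well mixed): V dC/dt = Q(C_in − C), so τ = V/Q = 30.7788 s.
C(t) = C_in + (C₀ − C_in) e^(−t/τ). Set C = 0.2286 and solve for t:
e^(−t/τ) = (C − C_in)/(C₀ − C_in) = (0.2286 − 0.001949)/(2.062 − 0.001949) = 0.110022
t = −τ ln(…) = 30.7788 × 2.20707 = 67.9312 s.

67.93 s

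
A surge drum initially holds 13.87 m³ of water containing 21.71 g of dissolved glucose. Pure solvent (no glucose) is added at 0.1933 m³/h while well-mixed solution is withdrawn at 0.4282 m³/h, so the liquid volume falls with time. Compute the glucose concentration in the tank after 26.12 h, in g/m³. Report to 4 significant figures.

0.9680 g/m³

Let m(t) be the amount of glucose. Volume: V(t) = V₀ + (Q_in − Q_out) t = 13.87 − 0.234900 t; V(26.12) = 7.73441 m³.
No glucose enters, so dm/dt = −Q_out · (m/V).
dm/m = −Q_out dt/(V₀ − 0.234900 t); integrating gives ln(m/m₀) = −(Q_out/(Q_in−Q_out)) ln(V/V₀).
m = m₀ (V₀/V)^(Q_out/(Q_in−Q_out)) = 21.71 × (13.87/7.73441)^(-1.82290) = 7.48655 g.
C = m/V = 7.48655/7.73441 = 0.967954 g/m³.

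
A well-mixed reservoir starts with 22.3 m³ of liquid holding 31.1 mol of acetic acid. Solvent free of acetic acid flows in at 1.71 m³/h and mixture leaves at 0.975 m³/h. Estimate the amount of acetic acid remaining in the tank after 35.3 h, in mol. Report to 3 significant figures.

Total volume: dV/dt = Q_in − Q_out = 0.73500 m³/h, so V(t) = 22.3 + 0.73500 t and V(35.3) = 48.245 m³.
Species balance (pure solvent in): dm/dt = −Q_out · m/V(t).
Separate: dm/m = −Q_out dt/V(t) ⇒ ln(m/m₀) = −(Q_out/(Q_in−Q_out)) ln(V/V₀).
m = m₀ (V₀/V)^(Q_out/(Q_in−Q_out)) = 31.1 × (22.3/48.245)^(1.3265) = 11.173 mol.

11.2 mol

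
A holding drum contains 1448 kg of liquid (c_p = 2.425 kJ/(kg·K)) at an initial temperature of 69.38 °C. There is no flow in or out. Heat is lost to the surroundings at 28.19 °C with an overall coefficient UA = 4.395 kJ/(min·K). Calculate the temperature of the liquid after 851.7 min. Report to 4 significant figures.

42.37 °C

M c_p dT/dt = −UA(T − T_amb).
dT/dt = (T_ss − T)/τ with T_ss = T_amb = 28.1900 °C, τ = M c_p/UA = 1448·2.425/4.395 = 798.953 min.
This is linear first-order; T(t) = T_ss + (T₀ − T_ss) e^(−t/τ).
T(851.7) = 28.1900 + (41.1900)·0.344377 = 42.3749 °C.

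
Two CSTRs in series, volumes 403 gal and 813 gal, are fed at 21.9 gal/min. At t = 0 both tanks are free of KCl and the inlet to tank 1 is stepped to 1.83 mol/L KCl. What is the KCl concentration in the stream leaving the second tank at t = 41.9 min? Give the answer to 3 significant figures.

0.841 mol/L

Each tank obeys Vᵢ dCᵢ/dt = Q(Cᵢ₋₁ − Cᵢ), so τᵢ = Vᵢ/Q.
τ₁ = 403/21.9 = 18.402 min; τ₂ = 813/21.9 = 37.123 min.
Tank 1: C₁ = C_in(1 − e^(−t/τ₁)). Tank 2 (τ₁ ≠ τ₂): C₂ = C_in[1 − (τ₁ e^(−t/τ₁) − τ₂ e^(−t/τ₂))/(τ₁ − τ₂)].
At t = 41.9: e^(−t/τ₁) = 0.10260, e^(−t/τ₂) = 0.32346.
C₂ = 1.83·[1 − (18.402·0.10260 − 37.123·0.32346)/(-18.721)] = 1.83·0.45944 = 0.84078 mol/L.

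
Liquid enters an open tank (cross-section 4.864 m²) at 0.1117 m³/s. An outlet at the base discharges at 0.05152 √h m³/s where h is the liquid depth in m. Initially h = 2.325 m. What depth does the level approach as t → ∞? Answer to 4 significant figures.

4.701 m

A dh/dt = Q_in − 0.05152 √h. Steady state requires inflow = outflow:
Q_in = 0.05152 √h_ss ⇒ √h_ss = 0.1117/0.05152 = 2.16809.
h_ss = 2.16809² = 4.70061 m. (Since h₀ = 2.325 m < h_ss, the level will rise toward this value.)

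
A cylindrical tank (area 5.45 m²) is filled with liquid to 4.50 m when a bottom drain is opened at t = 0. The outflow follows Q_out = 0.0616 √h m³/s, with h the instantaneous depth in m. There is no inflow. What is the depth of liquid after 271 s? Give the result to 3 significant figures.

0.348 m

With no inflow, A dh/dt = −0.0616 √h.
∫ h^(−1/2) dh = −(0.0616/A) ∫ dt, giving 2√h = 2√h₀ − (0.0616/A) t.
√h = √4.50 − 0.0616·271/(2·5.45) = 2.1213 − 1.5315 = 0.58980.
h = 0.58980² = 0.34786 m.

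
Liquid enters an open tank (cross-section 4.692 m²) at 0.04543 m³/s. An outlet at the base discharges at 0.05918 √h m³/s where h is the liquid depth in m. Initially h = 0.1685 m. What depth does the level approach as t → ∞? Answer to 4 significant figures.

0.5893 m

Volume balance on the tank: A dh/dt = Q_in − 0.05918 √h. At steady state dh/dt = 0:
Q_in = 0.05918 √h_ss ⇒ √h_ss = 0.04543/0.05918 = 0.767658.
h_ss = 0.767658² = 0.589299 m. (Since h₀ = 0.1685 m < h_ss, the level will rise toward this value.)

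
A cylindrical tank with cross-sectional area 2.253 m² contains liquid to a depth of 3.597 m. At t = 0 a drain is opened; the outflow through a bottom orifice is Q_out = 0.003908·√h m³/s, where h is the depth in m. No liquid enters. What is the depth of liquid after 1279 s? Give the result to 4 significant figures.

Accumulation of liquid (constant cross-section A): A dh/dt = −0.003908 √h.
∫ h^(−1/2) dh = −(0.003908/A) ∫ dt, giving 2√h = 2√h₀ − (0.003908/A) t.
√h = √3.597 − 0.003908·1279/(2·2.253) = 1.89658 − 1.10926 = 0.787314.
h = 0.787314² = 0.619864 m.

0.6199 m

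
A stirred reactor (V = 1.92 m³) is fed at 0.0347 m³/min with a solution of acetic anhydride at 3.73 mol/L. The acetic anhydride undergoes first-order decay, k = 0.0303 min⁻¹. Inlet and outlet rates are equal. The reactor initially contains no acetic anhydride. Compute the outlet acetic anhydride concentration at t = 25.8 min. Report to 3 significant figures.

Species balance: V dC/dt = Q C_in − Q C − k V C.
dC/dt = (Q/V) C_in − (Q/V + k) C; effective rate a = Q/V + k = 0.018073 + 0.0303 = 0.048373 min⁻¹.
C_ss = Q C_in/(Q + kV) = 1.3936 mol/L; C(t) = C_ss + (C₀ − C_ss) e^(−a t).
C(25.8) = 1.3936 + (-1.3936)·e^(−0.048373·25.8) = 1.3936 + (-1.3936)·0.28707 = 0.99353 mol/L.

0.994 mol/L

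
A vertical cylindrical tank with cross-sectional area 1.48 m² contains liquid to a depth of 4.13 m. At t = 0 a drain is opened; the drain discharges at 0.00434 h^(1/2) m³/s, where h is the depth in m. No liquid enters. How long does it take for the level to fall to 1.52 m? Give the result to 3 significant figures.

With no inflow, A dh/dt = −0.00434 √h.
Separate and integrate: 2(√h − √h₀) = −(0.00434/A) t.
t = 2A(√h₀ − √h)/0.00434 = 2·1.48·(√4.13 − √1.52)/0.00434
  = 2.9600 × (2.0322 − 1.2329) / 0.00434 = 545.18 s.

545 s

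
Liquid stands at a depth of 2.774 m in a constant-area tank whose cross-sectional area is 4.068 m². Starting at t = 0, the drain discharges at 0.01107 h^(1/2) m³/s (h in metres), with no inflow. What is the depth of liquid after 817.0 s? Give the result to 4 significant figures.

A dh/dt = −Q_out = −0.01107 √h.
∫ h^(−1/2) dh = −(0.01107/A) ∫ dt, giving 2√h = 2√h₀ − (0.01107/A) t.
√h = √2.774 − 0.01107·817.0/(2·4.068) = 1.66553 − 1.11163 = 0.553907.
h = 0.553907² = 0.306813 m.

0.3068 m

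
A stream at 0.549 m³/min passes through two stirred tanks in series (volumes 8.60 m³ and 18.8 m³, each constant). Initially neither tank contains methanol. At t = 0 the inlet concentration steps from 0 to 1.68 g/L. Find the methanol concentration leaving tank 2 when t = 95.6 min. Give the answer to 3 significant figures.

1.49 g/L

Time constants: τᵢ = Vᵢ/Q for each well-mixed tank.
τ₁ = 8.60/0.549 = 15.665 min; τ₂ = 18.8/0.549 = 34.244 min.
Solving the cascade with C₁(0)=C₂(0)=0 gives C₂(t) = C_in[1 − (τ₁ e^(−t/τ₁) − τ₂ e^(−t/τ₂))/(τ₁ − τ₂)].
At t = 95.6: e^(−t/τ₁) = 0.0022365, e^(−t/τ₂) = 0.061315.
C₂ = 1.68·[1 − (15.665·0.0022365 − 34.244·0.061315)/(-18.579)] = 1.68·0.88887 = 1.4933 g/L.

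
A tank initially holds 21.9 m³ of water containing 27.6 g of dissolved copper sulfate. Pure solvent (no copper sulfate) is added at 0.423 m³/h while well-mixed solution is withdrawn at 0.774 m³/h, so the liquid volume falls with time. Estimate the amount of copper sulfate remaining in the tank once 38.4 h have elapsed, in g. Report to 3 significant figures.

3.35 g

Let m(t) be the amount of copper sulfate. Volume: V(t) = V₀ + (Q_in − Q_out) t = 21.9 − 0.35100 t; V(38.4) = 8.4216 m³.
Solute balance: dm/dt = 0 − Q_out C = −Q_out m/V(t).
dm/m = −Q_out dt/(V₀ − 0.35100 t); integrating gives ln(m/m₀) = −(Q_out/(Q_in−Q_out)) ln(V/V₀).
m = m₀ (V₀/V)^(Q_out/(Q_in−Q_out)) = 27.6 × (21.9/8.4216)^(-2.2051) = 3.3548 g.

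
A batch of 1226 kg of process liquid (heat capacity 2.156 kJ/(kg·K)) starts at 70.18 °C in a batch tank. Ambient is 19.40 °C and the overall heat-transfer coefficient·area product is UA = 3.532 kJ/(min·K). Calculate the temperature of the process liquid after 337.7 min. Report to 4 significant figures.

Lumped-capacitance energy balance: M c_p dT/dt = UA(T_amb − T).
dT/dt = (T_ss − T)/τ with T_ss = T_amb = 19.4000 °C, τ = M c_p/UA = 1226·2.156/3.532 = 748.374 min.
Solution: T(t) = T_ss + (T₀ − T_ss) e^(−t/τ).
T(337.7) = 19.4000 + (50.7800)·0.636835 = 51.7385 °C.

51.74 °C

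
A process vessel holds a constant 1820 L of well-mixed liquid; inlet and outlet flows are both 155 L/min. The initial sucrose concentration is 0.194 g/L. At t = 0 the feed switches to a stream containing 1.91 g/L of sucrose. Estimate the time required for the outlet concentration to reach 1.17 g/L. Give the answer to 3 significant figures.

9.88 min

Accumulation = in − out for the solute gives V dC/dt = Q(C_in − C), so τ = V/Q = 11.742 min.
C(t) = C_in + (C₀ − C_in) e^(−t/τ). Set C = 1.17 and solve for t:
e^(−t/τ) = (C − C_in)/(C₀ − C_in) = (1.17 − 1.91)/(0.194 − 1.91) = 0.43124
t = −τ ln(…) = 11.742 × 0.84110 = 9.8762 min.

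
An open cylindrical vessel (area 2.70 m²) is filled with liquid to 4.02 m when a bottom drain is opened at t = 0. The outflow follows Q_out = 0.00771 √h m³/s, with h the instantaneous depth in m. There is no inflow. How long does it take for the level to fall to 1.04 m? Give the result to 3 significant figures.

690 s

Mass balance (ρ constant): A dh/dt = −0.00771 √h.
∫ h^(−1/2) dh = −(0.00771/A) ∫ dt, giving 2√h = 2√h₀ − (0.00771/A) t.
t = 2A(√h₀ − √h)/0.00771 = 2·2.70·(√4.02 − √1.04)/0.00771
  = 5.4000 × (2.0050 − 1.0198) / 0.00771 = 690.02 s.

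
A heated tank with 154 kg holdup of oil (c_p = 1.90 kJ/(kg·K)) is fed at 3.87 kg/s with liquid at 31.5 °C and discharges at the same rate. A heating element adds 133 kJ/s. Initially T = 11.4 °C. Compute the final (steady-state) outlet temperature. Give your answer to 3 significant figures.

49.6 °C

M c_p dT/dt = ṁ c_p (T_in − T) + Q̇.
At steady state dT/dt = 0 ⇒ T_ss = T_in + Q̇/(ṁ c_p) = 31.5 + 133/(3.87·1.90) = 49.588 °C.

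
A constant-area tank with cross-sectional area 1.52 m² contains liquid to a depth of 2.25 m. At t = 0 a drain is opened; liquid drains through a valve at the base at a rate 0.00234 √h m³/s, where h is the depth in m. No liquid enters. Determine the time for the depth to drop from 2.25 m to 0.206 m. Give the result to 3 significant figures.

1360 s

A dh/dt = −Q_out = −0.00234 √h.
Separate and integrate: 2(√h − √h₀) = −(0.00234/A) t.
t = 2A(√h₀ − √h)/0.00234 = 2·1.52·(√2.25 − √0.206)/0.00234
  = 3.0400 × (1.5000 − 0.45387) / 0.00234 = 1359.1 s.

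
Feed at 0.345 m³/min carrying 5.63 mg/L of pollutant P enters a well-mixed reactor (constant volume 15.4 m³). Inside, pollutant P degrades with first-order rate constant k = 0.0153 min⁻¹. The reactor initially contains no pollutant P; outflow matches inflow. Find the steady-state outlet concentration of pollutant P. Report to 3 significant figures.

3.35 mg/L

Accumulation = in − out − consumed: V dC/dt = Q C_in − Q C − k V C.
Steady state (dC/dt = 0): C_ss = Q C_in/(Q + kV) = C_in/(1 + kV/Q).
C_ss = 0.345·5.63/(0.345 + 0.0153·15.4) = 1.9423/0.58062 = 3.3453 mg/L.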